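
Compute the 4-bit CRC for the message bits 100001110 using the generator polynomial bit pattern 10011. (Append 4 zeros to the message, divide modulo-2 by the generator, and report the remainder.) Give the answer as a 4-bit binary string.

1110

Append 4 zeros: 1000011100000. Divide by 10011 (XOR where the leading bit is 1):
  pos 0: 10000 XOR 10011 = 00011
  pos 3: 11111 XOR 10011 = 01100
  pos 4: 11000 XOR 10011 = 01011
  pos 5: 10110 XOR 10011 = 00101
  pos 7: 10100 XOR 10011 = 00111
Remainder (last 4 bits) = 1110. This is the CRC / FCS.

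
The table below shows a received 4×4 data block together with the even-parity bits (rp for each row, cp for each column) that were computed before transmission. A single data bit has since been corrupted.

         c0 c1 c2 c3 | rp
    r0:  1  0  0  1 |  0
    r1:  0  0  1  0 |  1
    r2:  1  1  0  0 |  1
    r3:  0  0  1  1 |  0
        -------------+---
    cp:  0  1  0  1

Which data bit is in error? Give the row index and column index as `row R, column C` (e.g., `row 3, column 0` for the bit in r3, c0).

Recompute each row's even parity and compare to rp:
  r0: data parity 0, sent rp 0 → ok
  r1: data parity 1, sent rp 1 → ok
  r2: data parity 0, sent rp 1 → mismatch
  r3: data parity 0, sent rp 0 → ok
Recompute each column's even parity and compare to cp:
  c0: data parity 0, sent cp 0 → ok
  c1: data parity 1, sent cp 1 → ok
  c2: data parity 0, sent cp 0 → ok
  c3: data parity 0, sent cp 1 → mismatch
Exactly one row (r2) and one column (c3) fail → the flipped bit is at their intersection.

row 2, column 3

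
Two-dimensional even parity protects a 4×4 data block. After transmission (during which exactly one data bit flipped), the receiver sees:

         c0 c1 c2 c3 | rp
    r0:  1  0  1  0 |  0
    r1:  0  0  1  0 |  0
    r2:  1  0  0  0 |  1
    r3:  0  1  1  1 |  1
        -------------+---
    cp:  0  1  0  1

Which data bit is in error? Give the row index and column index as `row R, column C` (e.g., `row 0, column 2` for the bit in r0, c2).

row 1, column 2

Recompute each row's even parity and compare to rp:
  r0: data parity 0, sent rp 0 → ok
  r1: data parity 1, sent rp 0 → mismatch
  r2: data parity 1, sent rp 1 → ok
  r3: data parity 1, sent rp 1 → ok
Recompute each column's even parity and compare to cp:
  c0: data parity 0, sent cp 0 → ok
  c1: data parity 1, sent cp 1 → ok
  c2: data parity 1, sent cp 0 → mismatch
  c3: data parity 1, sent cp 1 → ok
Exactly one row (r1) and one column (c2) fail → the flipped bit is at their intersection.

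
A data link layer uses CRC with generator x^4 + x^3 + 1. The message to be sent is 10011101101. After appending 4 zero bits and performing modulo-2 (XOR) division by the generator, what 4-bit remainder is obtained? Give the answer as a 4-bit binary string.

1111

Append 4 zeros: 100111011010000. Divide by 11001 (XOR where the leading bit is 1):
  pos 0: 10011 XOR 11001 = 01010
  pos 1: 10101 XOR 11001 = 01100
  pos 2: 11000 XOR 11001 = 00001
  pos 6: 11101 XOR 11001 = 00100
  pos 8: 10000 XOR 11001 = 01001
  pos 9: 10010 XOR 11001 = 01011
  pos 10: 10110 XOR 11001 = 01111
Remainder (last 4 bits) = 1111. This is the CRC / FCS.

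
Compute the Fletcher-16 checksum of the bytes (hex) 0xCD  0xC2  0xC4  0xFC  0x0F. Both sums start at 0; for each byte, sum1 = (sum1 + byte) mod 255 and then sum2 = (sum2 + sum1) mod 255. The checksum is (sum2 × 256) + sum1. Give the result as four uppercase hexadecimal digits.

6761

Running sums (mod 255):
  after byte 0 (0xCD): sum1=205, sum2=205
  after byte 1 (0xC2): sum1=144, sum2=94
  after byte 2 (0xC4): sum1=85, sum2=179
  after byte 3 (0xFC): sum1=82, sum2=6
  after byte 4 (0x0F): sum1=97, sum2=103
Checksum = sum2·256 + sum1 = 103·256 + 97 = 26465 = 0x6761.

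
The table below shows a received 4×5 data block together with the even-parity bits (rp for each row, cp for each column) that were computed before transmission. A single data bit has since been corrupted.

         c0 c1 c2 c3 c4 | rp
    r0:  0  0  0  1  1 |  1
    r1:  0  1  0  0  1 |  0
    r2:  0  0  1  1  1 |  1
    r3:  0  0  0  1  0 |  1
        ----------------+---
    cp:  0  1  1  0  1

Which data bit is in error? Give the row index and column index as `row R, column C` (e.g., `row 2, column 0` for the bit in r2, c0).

Recompute each row's even parity and compare to rp:
  r0: data parity 0, sent rp 1 → mismatch
  r1: data parity 0, sent rp 0 → ok
  r2: data parity 1, sent rp 1 → ok
  r3: data parity 1, sent rp 1 → ok
Recompute each column's even parity and compare to cp:
  c0: data parity 0, sent cp 0 → ok
  c1: data parity 1, sent cp 1 → ok
  c2: data parity 1, sent cp 1 → ok
  c3: data parity 1, sent cp 0 → mismatch
  c4: data parity 1, sent cp 1 → ok
Exactly one row (r0) and one column (c3) fail → the flipped bit is at their intersection.

row 0, column 3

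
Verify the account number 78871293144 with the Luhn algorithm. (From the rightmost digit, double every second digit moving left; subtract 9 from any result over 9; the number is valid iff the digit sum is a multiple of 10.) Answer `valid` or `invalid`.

valid

From the right, keep odd positions and double even positions (subtract 9 from any doubled value over 9):
  doubled (positions 2,4,...): 8 6 4 5 7 → sum 30
  kept (positions 1,3,...): 4 1 9 1 8 7 → sum 30
Total = 60.
60 mod 10 = 0, so the number is valid.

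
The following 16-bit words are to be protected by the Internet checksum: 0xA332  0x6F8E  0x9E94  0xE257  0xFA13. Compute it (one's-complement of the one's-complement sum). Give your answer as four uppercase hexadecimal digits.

One's-complement addition (fold any carry out of bit 15 back into bit 0):
  0xA332 + 0x6F8E = 0x112C0 → wrap carry → 0x12C1
  0x12C1 + 0x9E94 = 0x0B155
  0xB155 + 0xE257 = 0x193AC → wrap carry → 0x93AD
  0x93AD + 0xFA13 = 0x18DC0 → wrap carry → 0x8DC1
One's-complement sum = 0x8DC1.
Checksum = ~0x8DC1 & 0xFFFF = 0x723E.

723E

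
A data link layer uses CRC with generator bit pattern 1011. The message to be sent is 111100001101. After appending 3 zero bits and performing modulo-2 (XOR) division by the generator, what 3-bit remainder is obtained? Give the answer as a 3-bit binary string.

Append 3 zeros: 111100001101000. Divide by 1011 (XOR where the leading bit is 1):
  pos 0: 1111 XOR 1011 = 0100
  pos 1: 1000 XOR 1011 = 0011
  pos 3: 1100 XOR 1011 = 0111
  pos 4: 1110 XOR 1011 = 0101
  pos 5: 1011 XOR 1011 = 0000
  pos 9: 1010 XOR 1011 = 0001
Remainder (last 3 bits) = 100. This is the CRC / FCS.

100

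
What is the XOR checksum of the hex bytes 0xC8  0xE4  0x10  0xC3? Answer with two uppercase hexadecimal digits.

XOR the bytes together:
  start with 0xC8
  0xC8 ⊕ 0xE4 = 0x2C
  0x2C ⊕ 0x10 = 0x3C
  0x3C ⊕ 0xC3 = 0xFF

FF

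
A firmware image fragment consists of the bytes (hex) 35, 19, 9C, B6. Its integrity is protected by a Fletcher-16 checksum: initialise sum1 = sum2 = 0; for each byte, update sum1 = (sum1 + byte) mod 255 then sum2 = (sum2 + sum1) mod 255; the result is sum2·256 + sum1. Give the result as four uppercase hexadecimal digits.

10A1

Running sums (mod 255):
  after byte 0 (35): sum1=53, sum2=53
  after byte 1 (19): sum1=78, sum2=131
  after byte 2 (9C): sum1=234, sum2=110
  after byte 3 (B6): sum1=161, sum2=16
Checksum = sum2·256 + sum1 = 16·256 + 161 = 4257 = 0x10A1.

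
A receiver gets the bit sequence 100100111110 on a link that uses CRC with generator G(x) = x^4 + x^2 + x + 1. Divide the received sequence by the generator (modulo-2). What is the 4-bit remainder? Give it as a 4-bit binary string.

0010

Modulo-2 division of 100100111110 by 10111:
  pos 0: 10010 XOR 10111 = 00101
  pos 2: 10101 XOR 10111 = 00010
  pos 5: 10111 XOR 10111 = 00000
Remainder = 0010 (nonzero — an error is detected).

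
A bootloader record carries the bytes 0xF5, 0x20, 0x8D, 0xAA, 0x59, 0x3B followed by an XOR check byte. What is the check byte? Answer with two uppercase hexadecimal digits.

XOR the bytes together:
  start with 0xF5
  0xF5 ⊕ 0x20 = 0xD5
  0xD5 ⊕ 0x8D = 0x58
  0x58 ⊕ 0xAA = 0xF2
  0xF2 ⊕ 0x59 = 0xAB
  0xAB ⊕ 0x3B = 0x90

90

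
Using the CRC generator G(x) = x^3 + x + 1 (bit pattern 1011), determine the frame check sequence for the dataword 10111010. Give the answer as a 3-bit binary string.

011

Append 3 zeros: 10111010000. Divide by 1011 (XOR where the leading bit is 1):
  pos 0: 1011 XOR 1011 = 0000
  pos 4: 1010 XOR 1011 = 0001
  pos 7: 1000 XOR 1011 = 0011
Remainder (last 3 bits) = 011. This is the CRC / FCS.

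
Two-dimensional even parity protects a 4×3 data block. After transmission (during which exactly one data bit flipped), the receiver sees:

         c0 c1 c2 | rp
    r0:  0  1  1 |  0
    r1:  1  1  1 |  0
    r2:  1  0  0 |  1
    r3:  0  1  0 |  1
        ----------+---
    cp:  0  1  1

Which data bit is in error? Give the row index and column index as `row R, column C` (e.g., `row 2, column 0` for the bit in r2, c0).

row 1, column 2

Recompute each row's even parity and compare to rp:
  r0: data parity 0, sent rp 0 → ok
  r1: data parity 1, sent rp 0 → mismatch
  r2: data parity 1, sent rp 1 → ok
  r3: data parity 1, sent rp 1 → ok
Recompute each column's even parity and compare to cp:
  c0: data parity 0, sent cp 0 → ok
  c1: data parity 1, sent cp 1 → ok
  c2: data parity 0, sent cp 1 → mismatch
Exactly one row (r1) and one column (c2) fail → the flipped bit is at their intersection.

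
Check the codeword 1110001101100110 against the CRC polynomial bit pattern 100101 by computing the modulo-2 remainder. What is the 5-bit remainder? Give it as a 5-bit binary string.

Modulo-2 division of 1110001101100110 by 100101:
  pos 0: 111000 XOR 100101 = 011101
  pos 1: 111011 XOR 100101 = 011110
  pos 2: 111101 XOR 100101 = 011000
  pos 3: 110000 XOR 100101 = 010101
  pos 4: 101011 XOR 100101 = 001110
  pos 6: 111010 XOR 100101 = 011111
  pos 7: 111110 XOR 100101 = 011011
  pos 8: 110111 XOR 100101 = 010010
  pos 9: 100101 XOR 100101 = 000000
Remainder = 00000 (zero — the frame passes the CRC check).

00000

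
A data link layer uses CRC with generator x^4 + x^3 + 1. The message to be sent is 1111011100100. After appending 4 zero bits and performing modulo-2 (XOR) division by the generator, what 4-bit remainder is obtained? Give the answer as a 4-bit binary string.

0100

Append 4 zeros: 11110111001000000. Divide by 11001 (XOR where the leading bit is 1):
  pos 0: 11110 XOR 11001 = 00111
  pos 2: 11111 XOR 11001 = 00110
  pos 4: 11010 XOR 11001 = 00011
  pos 7: 11010 XOR 11001 = 00011
  pos 10: 11000 XOR 11001 = 00001
Remainder (last 4 bits) = 0100. This is the CRC / FCS.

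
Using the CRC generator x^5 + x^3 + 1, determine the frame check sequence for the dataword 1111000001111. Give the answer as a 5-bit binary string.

Append 5 zeros: 111100000111100000. Divide by 101001 (XOR where the leading bit is 1):
  pos 0: 111100 XOR 101001 = 010101
  pos 1: 101010 XOR 101001 = 000011
  pos 5: 110011 XOR 101001 = 011010
  pos 6: 110101 XOR 101001 = 011100
  pos 7: 111001 XOR 101001 = 010000
  pos 8: 100000 XOR 101001 = 001001
  pos 10: 100100 XOR 101001 = 001101
  pos 12: 110100 XOR 101001 = 011101
Remainder (last 5 bits) = 11101. This is the CRC / FCS.

11101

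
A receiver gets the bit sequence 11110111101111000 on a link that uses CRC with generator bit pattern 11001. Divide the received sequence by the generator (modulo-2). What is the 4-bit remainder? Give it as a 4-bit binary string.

0000

Modulo-2 division of 11110111101111000 by 11001:
  pos 0: 11110 XOR 11001 = 00111
  pos 2: 11111 XOR 11001 = 00110
  pos 4: 11011 XOR 11001 = 00010
  pos 7: 10011 XOR 11001 = 01010
  pos 8: 10101 XOR 11001 = 01100
  pos 9: 11001 XOR 11001 = 00000
Remainder = 0000 (zero — the frame passes the CRC check).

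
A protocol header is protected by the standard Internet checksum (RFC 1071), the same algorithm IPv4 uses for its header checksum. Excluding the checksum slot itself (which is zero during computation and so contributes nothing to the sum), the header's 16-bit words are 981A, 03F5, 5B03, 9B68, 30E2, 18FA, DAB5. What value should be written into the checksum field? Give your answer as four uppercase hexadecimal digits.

48F2

One's-complement addition (fold any carry out of bit 15 back into bit 0):
  0x981A + 0x03F5 = 0x09C0F
  0x9C0F + 0x5B03 = 0x0F712
  0xF712 + 0x9B68 = 0x1927A → wrap carry → 0x927B
  0x927B + 0x30E2 = 0x0C35D
  0xC35D + 0x18FA = 0x0DC57
  0xDC57 + 0xDAB5 = 0x1B70C → wrap carry → 0xB70D
One's-complement sum = 0xB70D.
Checksum = ~0xB70D & 0xFFFF = 0x48F2.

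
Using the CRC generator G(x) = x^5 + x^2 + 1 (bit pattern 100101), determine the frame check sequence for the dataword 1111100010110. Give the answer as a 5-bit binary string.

10010

Append 5 zeros: 111110001011000000. Divide by 100101 (XOR where the leading bit is 1):
  pos 0: 111110 XOR 100101 = 011011
  pos 1: 110110 XOR 100101 = 010011
  pos 2: 100110 XOR 100101 = 000011
  pos 6: 111011 XOR 100101 = 011110
  pos 7: 111100 XOR 100101 = 011001
  pos 8: 110010 XOR 100101 = 010111
  pos 9: 101110 XOR 100101 = 001011
  pos 11: 101100 XOR 100101 = 001001
Remainder (last 5 bits) = 10010. This is the CRC / FCS.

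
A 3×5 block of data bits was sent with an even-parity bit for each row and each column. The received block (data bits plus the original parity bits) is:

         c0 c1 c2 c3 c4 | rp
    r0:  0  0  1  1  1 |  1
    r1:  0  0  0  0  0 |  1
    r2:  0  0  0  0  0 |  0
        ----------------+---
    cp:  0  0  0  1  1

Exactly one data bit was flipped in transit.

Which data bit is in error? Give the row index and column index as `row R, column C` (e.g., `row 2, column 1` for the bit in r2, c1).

Recompute each row's even parity and compare to rp:
  r0: data parity 1, sent rp 1 → ok
  r1: data parity 0, sent rp 1 → mismatch
  r2: data parity 0, sent rp 0 → ok
Recompute each column's even parity and compare to cp:
  c0: data parity 0, sent cp 0 → ok
  c1: data parity 0, sent cp 0 → ok
  c2: data parity 1, sent cp 0 → mismatch
  c3: data parity 1, sent cp 1 → ok
  c4: data parity 1, sent cp 1 → ok
Exactly one row (r1) and one column (c2) fail → the flipped bit is at their intersection.

row 1, column 2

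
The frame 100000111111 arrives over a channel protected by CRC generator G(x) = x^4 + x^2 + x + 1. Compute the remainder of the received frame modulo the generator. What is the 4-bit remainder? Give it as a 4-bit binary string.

Modulo-2 division of 100000111111 by 10111:
  pos 0: 10000 XOR 10111 = 00111
  pos 2: 11101 XOR 10111 = 01010
  pos 3: 10101 XOR 10111 = 00010
  pos 6: 10111 XOR 10111 = 00000
Remainder = 0001 (nonzero — an error is detected).

0001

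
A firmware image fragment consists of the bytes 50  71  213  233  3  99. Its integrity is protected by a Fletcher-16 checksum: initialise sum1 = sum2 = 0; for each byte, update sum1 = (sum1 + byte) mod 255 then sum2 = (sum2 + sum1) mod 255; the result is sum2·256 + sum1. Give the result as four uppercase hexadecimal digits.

109F

Running sums (mod 255):
  after byte 0 (50): sum1=50, sum2=50
  after byte 1 (71): sum1=121, sum2=171
  after byte 2 (213): sum1=79, sum2=250
  after byte 3 (233): sum1=57, sum2=52
  after byte 4 (3): sum1=60, sum2=112
  after byte 5 (99): sum1=159, sum2=16
Checksum = sum2·256 + sum1 = 16·256 + 159 = 4255 = 0x109F.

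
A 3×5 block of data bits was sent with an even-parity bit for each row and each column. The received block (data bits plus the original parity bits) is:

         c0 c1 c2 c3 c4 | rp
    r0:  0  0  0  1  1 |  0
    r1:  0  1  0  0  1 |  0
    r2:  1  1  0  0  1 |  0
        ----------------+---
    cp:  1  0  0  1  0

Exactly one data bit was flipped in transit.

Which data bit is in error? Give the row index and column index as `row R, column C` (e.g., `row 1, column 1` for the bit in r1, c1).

row 2, column 4

Recompute each row's even parity and compare to rp:
  r0: data parity 0, sent rp 0 → ok
  r1: data parity 0, sent rp 0 → ok
  r2: data parity 1, sent rp 0 → mismatch
Recompute each column's even parity and compare to cp:
  c0: data parity 1, sent cp 1 → ok
  c1: data parity 0, sent cp 0 → ok
  c2: data parity 0, sent cp 0 → ok
  c3: data parity 1, sent cp 1 → ok
  c4: data parity 1, sent cp 0 → mismatch
Exactly one row (r2) and one column (c4) fail → the flipped bit is at their intersection.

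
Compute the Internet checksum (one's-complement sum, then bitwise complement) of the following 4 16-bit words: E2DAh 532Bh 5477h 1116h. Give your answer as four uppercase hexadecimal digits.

One's-complement addition (fold any carry out of bit 15 back into bit 0):
  0xE2DA + 0x532B = 0x13605 → wrap carry → 0x3606
  0x3606 + 0x5477 = 0x08A7D
  0x8A7D + 0x1116 = 0x09B93
One's-complement sum = 0x9B93.
Checksum = ~0x9B93 & 0xFFFF = 0x646C.

646C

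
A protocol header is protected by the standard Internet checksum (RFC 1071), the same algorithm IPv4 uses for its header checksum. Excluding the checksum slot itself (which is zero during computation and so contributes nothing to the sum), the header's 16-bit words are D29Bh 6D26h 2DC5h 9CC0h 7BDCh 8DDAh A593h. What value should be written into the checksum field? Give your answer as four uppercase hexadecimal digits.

466D

One's-complement addition (fold any carry out of bit 15 back into bit 0):
  0xD29B + 0x6D26 = 0x13FC1 → wrap carry → 0x3FC2
  0x3FC2 + 0x2DC5 = 0x06D87
  0x6D87 + 0x9CC0 = 0x10A47 → wrap carry → 0x0A48
  0x0A48 + 0x7BDC = 0x08624
  0x8624 + 0x8DDA = 0x113FE → wrap carry → 0x13FF
  0x13FF + 0xA593 = 0x0B992
One's-complement sum = 0xB992.
Checksum = ~0xB992 & 0xFFFF = 0x466D.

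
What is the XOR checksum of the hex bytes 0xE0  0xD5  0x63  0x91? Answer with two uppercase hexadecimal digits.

XOR the bytes together:
  start with 0xE0
  0xE0 ⊕ 0xD5 = 0x35
  0x35 ⊕ 0x63 = 0x56
  0x56 ⊕ 0x91 = 0xC7

C7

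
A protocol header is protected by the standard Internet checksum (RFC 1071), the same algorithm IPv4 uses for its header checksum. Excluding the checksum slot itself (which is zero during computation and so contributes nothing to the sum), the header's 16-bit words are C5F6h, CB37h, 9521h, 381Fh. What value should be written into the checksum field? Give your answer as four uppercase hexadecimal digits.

One's-complement addition (fold any carry out of bit 15 back into bit 0):
  0xC5F6 + 0xCB37 = 0x1912D → wrap carry → 0x912E
  0x912E + 0x9521 = 0x1264F → wrap carry → 0x2650
  0x2650 + 0x381F = 0x05E6F
One's-complement sum = 0x5E6F.
Checksum = ~0x5E6F & 0xFFFF = 0xA190.

A190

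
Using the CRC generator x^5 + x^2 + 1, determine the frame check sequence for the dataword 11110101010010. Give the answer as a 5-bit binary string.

11111

Append 5 zeros: 1111010101001000000. Divide by 100101 (XOR where the leading bit is 1):
  pos 0: 111101 XOR 100101 = 011000
  pos 1: 110000 XOR 100101 = 010101
  pos 2: 101011 XOR 100101 = 001110
  pos 4: 111001 XOR 100101 = 011100
  pos 5: 111000 XOR 100101 = 011101
  pos 6: 111010 XOR 100101 = 011111
  pos 7: 111111 XOR 100101 = 011010
  pos 8: 110100 XOR 100101 = 010001
  pos 9: 100010 XOR 100101 = 000111
  pos 12: 111000 XOR 100101 = 011101
  pos 13: 111010 XOR 100101 = 011111
Remainder (last 5 bits) = 11111. This is the CRC / FCS.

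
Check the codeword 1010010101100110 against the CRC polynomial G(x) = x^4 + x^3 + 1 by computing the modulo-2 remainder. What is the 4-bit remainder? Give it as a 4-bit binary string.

0001

Modulo-2 division of 1010010101100110 by 11001:
  pos 0: 10100 XOR 11001 = 01101
  pos 1: 11011 XOR 11001 = 00010
  pos 4: 10010 XOR 11001 = 01011
  pos 5: 10111 XOR 11001 = 01110
  pos 6: 11101 XOR 11001 = 00100
  pos 8: 10000 XOR 11001 = 01001
  pos 9: 10011 XOR 11001 = 01010
  pos 10: 10101 XOR 11001 = 01100
  pos 11: 11000 XOR 11001 = 00001
Remainder = 0001 (nonzero — an error is detected).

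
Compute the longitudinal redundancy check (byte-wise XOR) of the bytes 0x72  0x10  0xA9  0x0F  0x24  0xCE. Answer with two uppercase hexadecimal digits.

XOR the bytes together:
  start with 0x72
  0x72 ⊕ 0x10 = 0x62
  0x62 ⊕ 0xA9 = 0xCB
  0xCB ⊕ 0x0F = 0xC4
  0xC4 ⊕ 0x24 = 0xE0
  0xE0 ⊕ 0xCE = 0x2E

2E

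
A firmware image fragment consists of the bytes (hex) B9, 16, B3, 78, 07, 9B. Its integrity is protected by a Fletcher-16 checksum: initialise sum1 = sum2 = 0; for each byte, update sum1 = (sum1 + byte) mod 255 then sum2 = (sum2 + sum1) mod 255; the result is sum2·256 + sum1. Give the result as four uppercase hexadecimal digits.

Running sums (mod 255):
  after byte 0 (B9): sum1=185, sum2=185
  after byte 1 (16): sum1=207, sum2=137
  after byte 2 (B3): sum1=131, sum2=13
  after byte 3 (78): sum1=251, sum2=9
  after byte 4 (07): sum1=3, sum2=12
  after byte 5 (9B): sum1=158, sum2=170
Checksum = sum2·256 + sum1 = 170·256 + 158 = 43678 = 0xAA9E.

AA9E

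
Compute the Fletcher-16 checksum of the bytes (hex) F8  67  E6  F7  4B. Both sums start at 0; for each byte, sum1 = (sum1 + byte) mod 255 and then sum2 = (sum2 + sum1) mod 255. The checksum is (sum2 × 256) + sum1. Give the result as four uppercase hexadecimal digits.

6A8A

Running sums (mod 255):
  after byte 0 (F8): sum1=248, sum2=248
  after byte 1 (67): sum1=96, sum2=89
  after byte 2 (E6): sum1=71, sum2=160
  after byte 3 (F7): sum1=63, sum2=223
  after byte 4 (4B): sum1=138, sum2=106
Checksum = sum2·256 + sum1 = 106·256 + 138 = 27274 = 0x6A8A.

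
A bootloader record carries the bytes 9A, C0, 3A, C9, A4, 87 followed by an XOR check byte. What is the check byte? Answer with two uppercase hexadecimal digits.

8A

XOR the bytes together:
  start with 0x9A
  0x9A ⊕ 0xC0 = 0x5A
  0x5A ⊕ 0x3A = 0x60
  0x60 ⊕ 0xC9 = 0xA9
  0xA9 ⊕ 0xA4 = 0x0D
  0x0D ⊕ 0x87 = 0x8A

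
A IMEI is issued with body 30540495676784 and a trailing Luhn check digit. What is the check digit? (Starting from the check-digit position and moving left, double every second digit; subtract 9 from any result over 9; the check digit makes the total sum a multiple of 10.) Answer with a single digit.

Partial digits right→left: 4 8 7 6 7 6 5 9 4 0 4 5 0 3
Double every second digit counting from the check-digit position (so the 1st, 3rd, 5th, ... of the partial from the right).
  doubled (with −9 where >9): 8 5 5 1 8 8 0 → sum 35
  kept as-is: 8 6 6 9 0 5 3 → sum 37
Total = 35 + 37 = 72.
Check digit = (10 − (72 mod 10)) mod 10 = 8.

8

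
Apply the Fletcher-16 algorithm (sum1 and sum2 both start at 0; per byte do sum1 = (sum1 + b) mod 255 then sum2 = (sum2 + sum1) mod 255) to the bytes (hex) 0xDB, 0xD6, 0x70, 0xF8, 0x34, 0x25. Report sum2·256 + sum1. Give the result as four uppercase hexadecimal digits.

Running sums (mod 255):
  after byte 0 (0xDB): sum1=219, sum2=219
  after byte 1 (0xD6): sum1=178, sum2=142
  after byte 2 (0x70): sum1=35, sum2=177
  after byte 3 (0xF8): sum1=28, sum2=205
  after byte 4 (0x34): sum1=80, sum2=30
  after byte 5 (0x25): sum1=117, sum2=147
Checksum = sum2·256 + sum1 = 147·256 + 117 = 37749 = 0x9375.

9375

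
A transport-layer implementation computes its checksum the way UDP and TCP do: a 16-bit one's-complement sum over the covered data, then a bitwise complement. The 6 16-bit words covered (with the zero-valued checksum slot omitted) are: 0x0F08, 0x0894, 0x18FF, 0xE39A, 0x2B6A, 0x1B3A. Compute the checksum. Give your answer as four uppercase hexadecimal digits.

A525

One's-complement addition (fold any carry out of bit 15 back into bit 0):
  0x0F08 + 0x0894 = 0x0179C
  0x179C + 0x18FF = 0x0309B
  0x309B + 0xE39A = 0x11435 → wrap carry → 0x1436
  0x1436 + 0x2B6A = 0x03FA0
  0x3FA0 + 0x1B3A = 0x05ADA
One's-complement sum = 0x5ADA.
Checksum = ~0x5ADA & 0xFFFF = 0xA525.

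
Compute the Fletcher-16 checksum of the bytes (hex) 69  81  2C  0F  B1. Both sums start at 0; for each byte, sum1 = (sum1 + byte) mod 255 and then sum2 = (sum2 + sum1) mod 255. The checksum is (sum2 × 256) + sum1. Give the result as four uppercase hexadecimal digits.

Running sums (mod 255):
  after byte 0 (69): sum1=105, sum2=105
  after byte 1 (81): sum1=234, sum2=84
  after byte 2 (2C): sum1=23, sum2=107
  after byte 3 (0F): sum1=38, sum2=145
  after byte 4 (B1): sum1=215, sum2=105
Checksum = sum2·256 + sum1 = 105·256 + 215 = 27095 = 0x69D7.

69D7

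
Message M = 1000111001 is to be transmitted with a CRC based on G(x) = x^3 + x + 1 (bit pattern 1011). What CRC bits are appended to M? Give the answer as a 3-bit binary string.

010

Append 3 zeros: 1000111001000. Divide by 1011 (XOR where the leading bit is 1):
  pos 0: 1000 XOR 1011 = 0011
  pos 2: 1111 XOR 1011 = 0100
  pos 3: 1001 XOR 1011 = 0010
  pos 5: 1000 XOR 1011 = 0011
  pos 7: 1110 XOR 1011 = 0101
  pos 8: 1010 XOR 1011 = 0001
Remainder (last 3 bits) = 010. This is the CRC / FCS.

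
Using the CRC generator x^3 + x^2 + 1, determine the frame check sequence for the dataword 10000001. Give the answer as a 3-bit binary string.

Append 3 zeros: 10000001000. Divide by 1101 (XOR where the leading bit is 1):
  pos 0: 1000 XOR 1101 = 0101
  pos 1: 1010 XOR 1101 = 0111
  pos 2: 1110 XOR 1101 = 0011
  pos 4: 1101 XOR 1101 = 0000
Remainder (last 3 bits) = 000. This is the CRC / FCS.

000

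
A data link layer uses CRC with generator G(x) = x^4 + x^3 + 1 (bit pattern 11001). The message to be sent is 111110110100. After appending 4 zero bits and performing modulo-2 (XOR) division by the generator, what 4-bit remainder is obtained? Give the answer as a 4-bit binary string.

0001

Append 4 zeros: 1111101101000000. Divide by 11001 (XOR where the leading bit is 1):
  pos 0: 11111 XOR 11001 = 00110
  pos 2: 11001 XOR 11001 = 00000
  pos 7: 10100 XOR 11001 = 01101
  pos 8: 11010 XOR 11001 = 00011
  pos 11: 11000 XOR 11001 = 00001
Remainder (last 4 bits) = 0001. This is the CRC / FCS.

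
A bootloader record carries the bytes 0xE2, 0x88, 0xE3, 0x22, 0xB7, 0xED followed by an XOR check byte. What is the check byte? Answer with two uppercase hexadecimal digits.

XOR the bytes together:
  start with 0xE2
  0xE2 ⊕ 0x88 = 0x6A
  0x6A ⊕ 0xE3 = 0x89
  0x89 ⊕ 0x22 = 0xAB
  0xAB ⊕ 0xB7 = 0x1C
  0x1C ⊕ 0xED = 0xF1

F1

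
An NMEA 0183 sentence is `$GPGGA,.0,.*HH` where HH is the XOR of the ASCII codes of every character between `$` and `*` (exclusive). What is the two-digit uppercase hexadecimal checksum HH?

66

XOR the ASCII codes of the payload characters:
  'G' = 0x47 → acc = 0x47
  'P' = 0x50 → acc = 0x17
  'G' = 0x47 → acc = 0x50
  'G' = 0x47 → acc = 0x17
  'A' = 0x41 → acc = 0x56
  ',' = 0x2C → acc = 0x7A
  '.' = 0x2E → acc = 0x54
  '0' = 0x30 → acc = 0x64
  ',' = 0x2C → acc = 0x48
  '.' = 0x2E → acc = 0x66
Checksum = 0x66.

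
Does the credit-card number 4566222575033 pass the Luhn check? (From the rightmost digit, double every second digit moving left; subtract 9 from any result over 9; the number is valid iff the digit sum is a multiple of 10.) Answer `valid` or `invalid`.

From the right, keep odd positions and double even positions (subtract 9 from any doubled value over 9):
  doubled (positions 2,4,...): 6 1 1 4 3 1 → sum 16
  kept (positions 1,3,...): 3 0 7 2 2 6 4 → sum 24
Total = 40.
40 mod 10 = 0, so the number is valid.

valid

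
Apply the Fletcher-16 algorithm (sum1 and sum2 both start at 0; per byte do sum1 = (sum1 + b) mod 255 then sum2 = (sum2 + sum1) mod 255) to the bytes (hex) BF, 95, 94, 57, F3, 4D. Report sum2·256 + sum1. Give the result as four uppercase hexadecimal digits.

Running sums (mod 255):
  after byte 0 (BF): sum1=191, sum2=191
  after byte 1 (95): sum1=85, sum2=21
  after byte 2 (94): sum1=233, sum2=254
  after byte 3 (57): sum1=65, sum2=64
  after byte 4 (F3): sum1=53, sum2=117
  after byte 5 (4D): sum1=130, sum2=247
Checksum = sum2·256 + sum1 = 247·256 + 130 = 63362 = 0xF782.

F782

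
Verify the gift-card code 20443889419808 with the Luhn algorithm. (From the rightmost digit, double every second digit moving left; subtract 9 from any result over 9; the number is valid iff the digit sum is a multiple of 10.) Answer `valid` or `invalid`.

From the right, keep odd positions and double even positions (subtract 9 from any doubled value over 9):
  doubled (positions 2,4,...): 0 9 8 7 6 8 4 → sum 42
  kept (positions 1,3,...): 8 8 1 9 8 4 0 → sum 38
Total = 80.
80 mod 10 = 0, so the number is valid.

valid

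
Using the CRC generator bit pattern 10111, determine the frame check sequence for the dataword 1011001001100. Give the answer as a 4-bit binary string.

1100

Append 4 zeros: 10110010011000000. Divide by 10111 (XOR where the leading bit is 1):
  pos 0: 10110 XOR 10111 = 00001
  pos 4: 10100 XOR 10111 = 00011
  pos 7: 11110 XOR 10111 = 01001
  pos 8: 10010 XOR 10111 = 00101
  pos 10: 10100 XOR 10111 = 00011
Remainder (last 4 bits) = 1100. This is the CRC / FCS.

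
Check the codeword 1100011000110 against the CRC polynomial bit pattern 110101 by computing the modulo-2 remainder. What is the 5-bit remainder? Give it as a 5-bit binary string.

Modulo-2 division of 1100011000110 by 110101:
  pos 0: 110001 XOR 110101 = 000100
  pos 3: 100100 XOR 110101 = 010001
  pos 4: 100010 XOR 110101 = 010111
  pos 5: 101111 XOR 110101 = 011010
  pos 6: 110101 XOR 110101 = 000000
Remainder = 00000 (zero — the frame passes the CRC check).

00000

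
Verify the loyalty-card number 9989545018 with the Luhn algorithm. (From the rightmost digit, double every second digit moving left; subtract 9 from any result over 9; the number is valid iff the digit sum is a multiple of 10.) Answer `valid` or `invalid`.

valid

From the right, keep odd positions and double even positions (subtract 9 from any doubled value over 9):
  doubled (positions 2,4,...): 2 1 1 7 9 → sum 20
  kept (positions 1,3,...): 8 0 4 9 9 → sum 30
Total = 50.
50 mod 10 = 0, so the number is valid.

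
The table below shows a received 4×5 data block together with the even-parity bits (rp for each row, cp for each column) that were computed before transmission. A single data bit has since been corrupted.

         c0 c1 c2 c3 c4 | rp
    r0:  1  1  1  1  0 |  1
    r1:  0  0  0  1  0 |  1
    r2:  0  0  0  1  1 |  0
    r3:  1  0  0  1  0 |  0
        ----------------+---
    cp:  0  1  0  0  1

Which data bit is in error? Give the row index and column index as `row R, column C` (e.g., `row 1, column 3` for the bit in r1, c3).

row 0, column 2

Recompute each row's even parity and compare to rp:
  r0: data parity 0, sent rp 1 → mismatch
  r1: data parity 1, sent rp 1 → ok
  r2: data parity 0, sent rp 0 → ok
  r3: data parity 0, sent rp 0 → ok
Recompute each column's even parity and compare to cp:
  c0: data parity 0, sent cp 0 → ok
  c1: data parity 1, sent cp 1 → ok
  c2: data parity 1, sent cp 0 → mismatch
  c3: data parity 0, sent cp 0 → ok
  c4: data parity 1, sent cp 1 → ok
Exactly one row (r0) and one column (c2) fail → the flipped bit is at their intersection.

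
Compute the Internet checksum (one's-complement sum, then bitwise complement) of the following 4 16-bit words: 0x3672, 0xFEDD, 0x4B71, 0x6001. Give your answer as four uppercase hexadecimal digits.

One's-complement addition (fold any carry out of bit 15 back into bit 0):
  0x3672 + 0xFEDD = 0x1354F → wrap carry → 0x3550
  0x3550 + 0x4B71 = 0x080C1
  0x80C1 + 0x6001 = 0x0E0C2
One's-complement sum = 0xE0C2.
Checksum = ~0xE0C2 & 0xFFFF = 0x1F3D.

1F3D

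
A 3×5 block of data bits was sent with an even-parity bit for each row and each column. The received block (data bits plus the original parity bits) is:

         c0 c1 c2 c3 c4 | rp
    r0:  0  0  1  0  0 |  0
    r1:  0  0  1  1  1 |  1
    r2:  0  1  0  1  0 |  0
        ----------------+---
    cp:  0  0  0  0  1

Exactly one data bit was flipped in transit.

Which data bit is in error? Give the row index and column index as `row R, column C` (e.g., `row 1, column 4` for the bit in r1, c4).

Recompute each row's even parity and compare to rp:
  r0: data parity 1, sent rp 0 → mismatch
  r1: data parity 1, sent rp 1 → ok
  r2: data parity 0, sent rp 0 → ok
Recompute each column's even parity and compare to cp:
  c0: data parity 0, sent cp 0 → ok
  c1: data parity 1, sent cp 0 → mismatch
  c2: data parity 0, sent cp 0 → ok
  c3: data parity 0, sent cp 0 → ok
  c4: data parity 1, sent cp 1 → ok
Exactly one row (r0) and one column (c1) fail → the flipped bit is at their intersection.

row 0, column 1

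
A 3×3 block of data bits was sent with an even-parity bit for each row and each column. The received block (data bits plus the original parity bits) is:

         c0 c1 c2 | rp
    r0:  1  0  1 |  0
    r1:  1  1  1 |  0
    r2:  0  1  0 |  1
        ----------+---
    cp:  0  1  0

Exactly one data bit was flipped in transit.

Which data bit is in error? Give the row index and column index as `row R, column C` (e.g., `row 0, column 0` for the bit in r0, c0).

Recompute each row's even parity and compare to rp:
  r0: data parity 0, sent rp 0 → ok
  r1: data parity 1, sent rp 0 → mismatch
  r2: data parity 1, sent rp 1 → ok
Recompute each column's even parity and compare to cp:
  c0: data parity 0, sent cp 0 → ok
  c1: data parity 0, sent cp 1 → mismatch
  c2: data parity 0, sent cp 0 → ok
Exactly one row (r1) and one column (c1) fail → the flipped bit is at their intersection.

row 1, column 1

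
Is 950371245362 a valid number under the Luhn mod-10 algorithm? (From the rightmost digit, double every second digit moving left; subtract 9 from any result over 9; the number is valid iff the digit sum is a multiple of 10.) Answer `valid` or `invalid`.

From the right, keep odd positions and double even positions (subtract 9 from any doubled value over 9):
  doubled (positions 2,4,...): 3 1 4 5 0 9 → sum 22
  kept (positions 1,3,...): 2 3 4 1 3 5 → sum 18
Total = 40.
40 mod 10 = 0, so the number is valid.

valid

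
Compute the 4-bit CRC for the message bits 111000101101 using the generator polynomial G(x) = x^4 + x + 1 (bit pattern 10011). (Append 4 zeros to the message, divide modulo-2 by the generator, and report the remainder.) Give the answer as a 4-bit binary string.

Append 4 zeros: 1110001011010000. Divide by 10011 (XOR where the leading bit is 1):
  pos 0: 11100 XOR 10011 = 01111
  pos 1: 11110 XOR 10011 = 01101
  pos 2: 11011 XOR 10011 = 01000
  pos 3: 10000 XOR 10011 = 00011
  pos 6: 11110 XOR 10011 = 01101
  pos 7: 11011 XOR 10011 = 01000
  pos 8: 10000 XOR 10011 = 00011
  pos 11: 11000 XOR 10011 = 01011
Remainder (last 4 bits) = 1011. This is the CRC / FCS.

1011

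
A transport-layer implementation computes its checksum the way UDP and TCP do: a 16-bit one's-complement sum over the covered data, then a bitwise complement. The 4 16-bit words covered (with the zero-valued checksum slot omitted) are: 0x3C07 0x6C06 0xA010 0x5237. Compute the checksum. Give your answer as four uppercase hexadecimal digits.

65AA

One's-complement addition (fold any carry out of bit 15 back into bit 0):
  0x3C07 + 0x6C06 = 0x0A80D
  0xA80D + 0xA010 = 0x1481D → wrap carry → 0x481E
  0x481E + 0x5237 = 0x09A55
One's-complement sum = 0x9A55.
Checksum = ~0x9A55 & 0xFFFF = 0x65AA.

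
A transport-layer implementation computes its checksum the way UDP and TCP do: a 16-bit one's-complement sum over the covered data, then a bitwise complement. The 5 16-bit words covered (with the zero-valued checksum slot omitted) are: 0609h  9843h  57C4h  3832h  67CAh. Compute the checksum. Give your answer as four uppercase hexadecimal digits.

69F2

One's-complement addition (fold any carry out of bit 15 back into bit 0):
  0x0609 + 0x9843 = 0x09E4C
  0x9E4C + 0x57C4 = 0x0F610
  0xF610 + 0x3832 = 0x12E42 → wrap carry → 0x2E43
  0x2E43 + 0x67CA = 0x0960D
One's-complement sum = 0x960D.
Checksum = ~0x960D & 0xFFFF = 0x69F2.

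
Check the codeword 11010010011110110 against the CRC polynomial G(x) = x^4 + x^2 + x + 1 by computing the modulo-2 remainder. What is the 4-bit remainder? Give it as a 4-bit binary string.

Modulo-2 division of 11010010011110110 by 10111:
  pos 0: 11010 XOR 10111 = 01101
  pos 1: 11010 XOR 10111 = 01101
  pos 2: 11011 XOR 10111 = 01100
  pos 3: 11000 XOR 10111 = 01111
  pos 4: 11110 XOR 10111 = 01001
  pos 5: 10011 XOR 10111 = 00100
  pos 7: 10011 XOR 10111 = 00100
  pos 9: 10010 XOR 10111 = 00101
  pos 11: 10111 XOR 10111 = 00000
Remainder = 0000 (zero — the frame passes the CRC check).

0000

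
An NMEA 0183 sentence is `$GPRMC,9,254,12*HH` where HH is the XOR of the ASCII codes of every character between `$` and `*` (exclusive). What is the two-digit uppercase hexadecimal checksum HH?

XOR the ASCII codes of the payload characters:
  'G' = 0x47 → acc = 0x47
  'P' = 0x50 → acc = 0x17
  'R' = 0x52 → acc = 0x45
  'M' = 0x4D → acc = 0x08
  'C' = 0x43 → acc = 0x4B
  ',' = 0x2C → acc = 0x67
  '9' = 0x39 → acc = 0x5E
  ',' = 0x2C → acc = 0x72
  '2' = 0x32 → acc = 0x40
  '5' = 0x35 → acc = 0x75
  '4' = 0x34 → acc = 0x41
  ',' = 0x2C → acc = 0x6D
  '1' = 0x31 → acc = 0x5C
  '2' = 0x32 → acc = 0x6E
Checksum = 0x6E.

6E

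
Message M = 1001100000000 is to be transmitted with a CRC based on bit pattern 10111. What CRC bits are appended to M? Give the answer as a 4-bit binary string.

Append 4 zeros: 10011000000000000. Divide by 10111 (XOR where the leading bit is 1):
  pos 0: 10011 XOR 10111 = 00100
  pos 2: 10000 XOR 10111 = 00111
  pos 4: 11100 XOR 10111 = 01011
  pos 5: 10110 XOR 10111 = 00001
  pos 9: 10000 XOR 10111 = 00111
  pos 11: 11100 XOR 10111 = 01011
  pos 12: 10110 XOR 10111 = 00001
Remainder (last 4 bits) = 0001. This is the CRC / FCS.

0001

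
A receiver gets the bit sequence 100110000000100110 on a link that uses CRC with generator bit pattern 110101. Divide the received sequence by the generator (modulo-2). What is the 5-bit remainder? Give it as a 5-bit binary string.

Modulo-2 division of 100110000000100110 by 110101:
  pos 0: 100110 XOR 110101 = 010011
  pos 1: 100110 XOR 110101 = 010011
  pos 2: 100110 XOR 110101 = 010011
  pos 3: 100110 XOR 110101 = 010011
  pos 4: 100110 XOR 110101 = 010011
  pos 5: 100110 XOR 110101 = 010011
  pos 6: 100110 XOR 110101 = 010011
  pos 7: 100111 XOR 110101 = 010010
  pos 8: 100100 XOR 110101 = 010001
  pos 9: 100010 XOR 110101 = 010111
  pos 10: 101111 XOR 110101 = 011010
  pos 11: 110101 XOR 110101 = 000000
Remainder = 00000 (zero — the frame passes the CRC check).

00000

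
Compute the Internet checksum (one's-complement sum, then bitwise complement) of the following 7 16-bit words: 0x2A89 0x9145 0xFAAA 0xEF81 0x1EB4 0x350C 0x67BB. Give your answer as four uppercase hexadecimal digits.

One's-complement addition (fold any carry out of bit 15 back into bit 0):
  0x2A89 + 0x9145 = 0x0BBCE
  0xBBCE + 0xFAAA = 0x1B678 → wrap carry → 0xB679
  0xB679 + 0xEF81 = 0x1A5FA → wrap carry → 0xA5FB
  0xA5FB + 0x1EB4 = 0x0C4AF
  0xC4AF + 0x350C = 0x0F9BB
  0xF9BB + 0x67BB = 0x16176 → wrap carry → 0x6177
One's-complement sum = 0x6177.
Checksum = ~0x6177 & 0xFFFF = 0x9E88.

9E88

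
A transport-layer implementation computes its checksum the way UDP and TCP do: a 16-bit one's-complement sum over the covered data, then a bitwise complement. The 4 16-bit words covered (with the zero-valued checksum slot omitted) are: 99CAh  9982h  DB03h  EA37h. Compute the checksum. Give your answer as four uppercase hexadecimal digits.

0777

One's-complement addition (fold any carry out of bit 15 back into bit 0):
  0x99CA + 0x9982 = 0x1334C → wrap carry → 0x334D
  0x334D + 0xDB03 = 0x10E50 → wrap carry → 0x0E51
  0x0E51 + 0xEA37 = 0x0F888
One's-complement sum = 0xF888.
Checksum = ~0xF888 & 0xFFFF = 0x0777.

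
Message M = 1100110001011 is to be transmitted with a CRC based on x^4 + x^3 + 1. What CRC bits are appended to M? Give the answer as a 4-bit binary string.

Append 4 zeros: 11001100010110000. Divide by 11001 (XOR where the leading bit is 1):
  pos 0: 11001 XOR 11001 = 00000
  pos 5: 10001 XOR 11001 = 01000
  pos 6: 10000 XOR 11001 = 01001
  pos 7: 10011 XOR 11001 = 01010
  pos 8: 10101 XOR 11001 = 01100
  pos 9: 11000 XOR 11001 = 00001
Remainder (last 4 bits) = 1000. This is the CRC / FCS.

1000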